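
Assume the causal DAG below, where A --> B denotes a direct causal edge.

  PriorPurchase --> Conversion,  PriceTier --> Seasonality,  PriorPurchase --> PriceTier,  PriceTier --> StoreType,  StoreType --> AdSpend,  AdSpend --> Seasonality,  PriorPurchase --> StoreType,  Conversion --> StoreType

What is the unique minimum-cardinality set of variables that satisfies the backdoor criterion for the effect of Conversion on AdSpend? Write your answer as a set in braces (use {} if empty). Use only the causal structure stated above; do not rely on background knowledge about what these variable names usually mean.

{PriorPurchase}

Variables eligible for adjustment (non-descendants of Conversion, excluding Conversion and AdSpend): {PriceTier, PriorPurchase}.
Backdoor paths from Conversion to AdSpend:
  P1: Conversion <- PriorPurchase -> PriceTier -> StoreType -> AdSpend
  P2: Conversion <- PriorPurchase -> PriceTier -> Seasonality <- AdSpend
  P3: Conversion <- PriorPurchase -> StoreType <- PriceTier -> Seasonality <- AdSpend
  P4: Conversion <- PriorPurchase -> StoreType -> AdSpend
The empty set is not sufficient: P1 (Conversion <- PriorPurchase -> PriceTier -> StoreType -> AdSpend) has no collider blocking it and no conditioned non-collider, so it is open.
Try {PriorPurchase}:
  P1: blocked at fork node PriorPurchase ∈ conditioning set.
  P2: blocked at fork node PriorPurchase ∈ conditioning set.
  P3: blocked at fork node PriorPurchase ∈ conditioning set.
  P4: blocked at fork node PriorPurchase ∈ conditioning set.
{PriorPurchase} contains no descendant of Conversion and blocks every backdoor path.
No other singleton works — e.g. {PriceTier} leaves P4 open — so {PriorPurchase} is the unique smallest valid adjustment set.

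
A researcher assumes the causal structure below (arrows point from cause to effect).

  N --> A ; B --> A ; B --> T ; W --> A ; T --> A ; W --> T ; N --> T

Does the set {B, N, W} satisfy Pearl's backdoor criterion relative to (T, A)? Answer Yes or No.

Yes

Backdoor paths from T to A (paths whose first edge points into T):
  P1: T <- N -> A
  P2: T <- B -> A
  P3: T <- W -> A
Condition 1 (no descendant of T in the set): holds — descendants of T are {A}; none are in {B, N, W}.
Condition 2 (every backdoor path blocked by {B, N, W}):
  P1: blocked at fork node N ∈ conditioning set.
  P2: blocked at fork node B ∈ conditioning set.
  P3: blocked at fork node W ∈ conditioning set.
{B, N, W} satisfies the backdoor criterion.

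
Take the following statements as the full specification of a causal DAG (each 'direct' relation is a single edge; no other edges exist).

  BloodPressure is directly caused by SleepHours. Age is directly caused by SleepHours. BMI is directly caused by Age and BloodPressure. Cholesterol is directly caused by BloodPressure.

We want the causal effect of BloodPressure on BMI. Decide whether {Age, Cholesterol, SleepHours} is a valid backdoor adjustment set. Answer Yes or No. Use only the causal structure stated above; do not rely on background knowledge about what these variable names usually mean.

Backdoor paths from BloodPressure to BMI (paths whose first edge points into BloodPressure):
  P1: BloodPressure <- SleepHours -> Age -> BMI
Condition 1 (no descendant of BloodPressure in the set): FAILS — Cholesterol is a descendant of BloodPressure.
Condition 2 (every backdoor path blocked by {Age, Cholesterol, SleepHours}):
  P1: blocked at fork node SleepHours ∈ conditioning set.
{Age, Cholesterol, SleepHours} does not satisfy the backdoor criterion.

No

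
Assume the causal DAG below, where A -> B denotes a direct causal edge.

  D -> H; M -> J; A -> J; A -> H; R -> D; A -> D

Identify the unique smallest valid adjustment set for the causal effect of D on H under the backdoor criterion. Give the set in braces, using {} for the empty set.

{A}

Variables eligible for adjustment (non-descendants of D, excluding D and H): {A, J, M, R}.
Backdoor paths from D to H:
  P1: D <- A -> H
The empty set is not sufficient: P1 (D <- A -> H) has no collider blocking it and no conditioned non-collider, so it is open.
Try {A}:
  P1: blocked at fork node A ∈ conditioning set.
{A} contains no descendant of D and blocks every backdoor path.
No other singleton works — e.g. {M} leaves P1 open — so {A} is the unique smallest valid adjustment set.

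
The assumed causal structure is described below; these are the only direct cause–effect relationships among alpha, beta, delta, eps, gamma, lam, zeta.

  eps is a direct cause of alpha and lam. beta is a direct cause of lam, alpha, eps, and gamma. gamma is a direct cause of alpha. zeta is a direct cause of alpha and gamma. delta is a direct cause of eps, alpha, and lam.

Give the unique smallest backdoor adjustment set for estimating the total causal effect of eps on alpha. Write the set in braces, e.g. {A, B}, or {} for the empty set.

Variables eligible for adjustment (non-descendants of eps, excluding eps and alpha): {beta, delta, gamma, zeta}.
Backdoor paths from eps to alpha:
  P1: eps <- delta -> lam <- beta -> gamma <- zeta -> alpha
  P2: eps <- delta -> lam <- beta -> gamma -> alpha
  P3: eps <- delta -> lam <- beta -> alpha
  P4: eps <- delta -> alpha
  P5: eps <- beta -> lam <- delta -> alpha
  P6: eps <- beta -> gamma <- zeta -> alpha
  P7: eps <- beta -> gamma -> alpha
  P8: eps <- beta -> alpha
The empty set is not sufficient: P4 (eps <- delta -> alpha) has no collider blocking it and no conditioned non-collider, so it is open.
Try {beta, delta}:
  P1: blocked at fork node delta ∈ conditioning set.
  P2: blocked at fork node delta ∈ conditioning set.
  P3: blocked at fork node delta ∈ conditioning set.
  P4: blocked at fork node delta ∈ conditioning set.
  P5: blocked at fork node beta ∈ conditioning set.
  P6: blocked at fork node beta ∈ conditioning set.
  P7: blocked at fork node beta ∈ conditioning set.
  P8: blocked at fork node beta ∈ conditioning set.
{beta, delta} contains no descendant of eps and blocks every backdoor path.
Every element of {beta, delta} is needed (dropping beta leaves P7 open; dropping delta leaves P4 open), so no proper subset is valid.
Among all size-2 subsets of the eligible variables, only {beta, delta} blocks every backdoor path, so it is the unique smallest valid adjustment set.

{beta, delta}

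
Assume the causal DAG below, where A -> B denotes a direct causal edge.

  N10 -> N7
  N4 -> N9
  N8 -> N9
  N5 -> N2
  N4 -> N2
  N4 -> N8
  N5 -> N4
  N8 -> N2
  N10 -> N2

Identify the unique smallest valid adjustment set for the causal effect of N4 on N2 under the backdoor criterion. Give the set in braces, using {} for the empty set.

Variables eligible for adjustment (non-descendants of N4, excluding N4 and N2): {N10, N5, N7}.
Backdoor paths from N4 to N2:
  P1: N4 <- N5 -> N2
The empty set is not sufficient: P1 (N4 <- N5 -> N2) has no collider blocking it and no conditioned non-collider, so it is open.
Try {N5}:
  P1: blocked at fork node N5 ∈ conditioning set.
{N5} contains no descendant of N4 and blocks every backdoor path.
No other singleton works — e.g. {N10} leaves P1 open — so {N5} is the unique smallest valid adjustment set.

{N5}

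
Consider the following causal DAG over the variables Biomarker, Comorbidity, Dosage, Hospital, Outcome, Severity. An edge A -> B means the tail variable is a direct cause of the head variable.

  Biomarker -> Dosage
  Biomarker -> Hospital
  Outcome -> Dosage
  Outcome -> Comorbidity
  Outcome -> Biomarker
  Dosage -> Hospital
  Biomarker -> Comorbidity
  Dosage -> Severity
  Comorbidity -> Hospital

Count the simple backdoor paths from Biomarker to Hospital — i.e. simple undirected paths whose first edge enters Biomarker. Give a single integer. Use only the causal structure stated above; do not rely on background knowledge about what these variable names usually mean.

A backdoor path from Biomarker to Hospital is any simple undirected path whose first edge points into Biomarker (i.e. leaves Biomarker via a parent).
Parents of Biomarker: {Outcome}.
Enumerating:
  P1: Biomarker <- Outcome -> Comorbidity -> Hospital
  P2: Biomarker <- Outcome -> Dosage -> Hospital
That exhausts the simple backdoor paths. Count: 2.

2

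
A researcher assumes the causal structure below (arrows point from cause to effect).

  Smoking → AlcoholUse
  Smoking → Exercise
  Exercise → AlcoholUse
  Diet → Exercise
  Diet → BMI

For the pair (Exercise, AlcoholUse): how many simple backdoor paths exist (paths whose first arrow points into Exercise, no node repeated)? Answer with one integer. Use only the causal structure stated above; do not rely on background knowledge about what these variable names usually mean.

A backdoor path from Exercise to AlcoholUse is any simple undirected path whose first edge points into Exercise (i.e. leaves Exercise via a parent).
Parents of Exercise: {Diet, Smoking}.
Enumerating:
  P1: Exercise <- Smoking -> AlcoholUse
That exhausts the simple backdoor paths. Count: 1.

1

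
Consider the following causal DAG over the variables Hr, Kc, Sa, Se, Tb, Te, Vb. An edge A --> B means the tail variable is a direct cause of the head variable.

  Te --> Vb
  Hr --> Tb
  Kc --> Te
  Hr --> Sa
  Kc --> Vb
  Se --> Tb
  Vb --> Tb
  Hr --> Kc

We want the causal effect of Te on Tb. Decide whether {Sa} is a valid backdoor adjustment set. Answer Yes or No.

No

Backdoor paths from Te to Tb (paths whose first edge points into Te):
  P1: Te <- Kc <- Hr -> Tb
  P2: Te <- Kc -> Vb -> Tb
Condition 1 (no descendant of Te in the set): holds — descendants of Te are {Tb, Vb}; none are in {Sa}.
Condition 2 (every backdoor path blocked by {Sa}):
  P1: open — no interior node is in the conditioning set.
  P2: open — no interior node is in the conditioning set.
{Sa} does not satisfy the backdoor criterion.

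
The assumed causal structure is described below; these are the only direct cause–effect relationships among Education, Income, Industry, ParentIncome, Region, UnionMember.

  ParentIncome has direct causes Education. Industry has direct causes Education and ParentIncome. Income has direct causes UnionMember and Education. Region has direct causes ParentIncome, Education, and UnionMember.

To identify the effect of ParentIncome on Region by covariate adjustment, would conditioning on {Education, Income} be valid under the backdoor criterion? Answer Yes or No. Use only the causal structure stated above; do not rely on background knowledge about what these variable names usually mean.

Backdoor paths from ParentIncome to Region (paths whose first edge points into ParentIncome):
  P1: ParentIncome <- Education -> Region
  P2: ParentIncome <- Education -> Income <- UnionMember -> Region
Condition 1 (no descendant of ParentIncome in the set): holds — descendants of ParentIncome are {Industry, Region}; none are in {Education, Income}.
Condition 2 (every backdoor path blocked by {Education, Income}):
  P1: blocked at fork node Education ∈ conditioning set.
  P2: blocked at fork node Education ∈ conditioning set.
{Education, Income} satisfies the backdoor criterion.

Yes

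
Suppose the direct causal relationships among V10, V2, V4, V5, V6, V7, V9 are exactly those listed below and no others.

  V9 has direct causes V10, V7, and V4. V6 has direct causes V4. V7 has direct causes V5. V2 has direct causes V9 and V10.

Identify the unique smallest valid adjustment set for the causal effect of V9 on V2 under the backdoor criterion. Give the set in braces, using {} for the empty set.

{V10}

Variables eligible for adjustment (non-descendants of V9, excluding V9 and V2): {V10, V4, V5, V6, V7}.
Backdoor paths from V9 to V2:
  P1: V9 <- V10 -> V2
The empty set is not sufficient: P1 (V9 <- V10 -> V2) has no collider blocking it and no conditioned non-collider, so it is open.
Try {V10}:
  P1: blocked at fork node V10 ∈ conditioning set.
{V10} contains no descendant of V9 and blocks every backdoor path.
No other singleton works — e.g. {V4} leaves P1 open — so {V10} is the unique smallest valid adjustment set.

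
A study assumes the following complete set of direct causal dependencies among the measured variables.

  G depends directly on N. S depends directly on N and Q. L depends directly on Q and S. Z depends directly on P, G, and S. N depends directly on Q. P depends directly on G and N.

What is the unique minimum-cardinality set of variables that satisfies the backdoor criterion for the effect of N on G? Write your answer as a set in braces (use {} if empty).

{}

Variables eligible for adjustment (non-descendants of N, excluding N and G): {Q}.
Backdoor paths from N to G:
  P1: N <- Q -> S -> Z <- G
  P2: N <- Q -> S -> Z <- P <- G
  P3: N <- Q -> L <- S -> Z <- G
  P4: N <- Q -> L <- S -> Z <- P <- G
Each backdoor path contains an unconditioned collider, so every path is already blocked with the empty conditioning set:
  P1: blocked at collider Z (neither it nor any descendant is in the conditioning set).
  P2: blocked at collider Z (neither it nor any descendant is in the conditioning set).
  P3: blocked at collider L (neither it nor any descendant is in the conditioning set).
  P4: blocked at collider L (neither it nor any descendant is in the conditioning set).
The empty set is therefore the unique smallest valid set.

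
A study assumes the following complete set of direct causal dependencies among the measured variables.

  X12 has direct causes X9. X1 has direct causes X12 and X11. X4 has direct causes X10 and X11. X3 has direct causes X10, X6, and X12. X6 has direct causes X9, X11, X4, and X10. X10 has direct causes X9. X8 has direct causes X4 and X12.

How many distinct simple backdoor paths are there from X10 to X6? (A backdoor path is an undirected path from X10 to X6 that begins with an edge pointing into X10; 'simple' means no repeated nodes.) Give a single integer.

A backdoor path from X10 to X6 is any simple undirected path whose first edge points into X10 (i.e. leaves X10 via a parent).
Parents of X10: {X9}.
Enumerating:
  P1: X10 <- X9 -> X12 -> X8 <- X4 <- X11 -> X6
  P2: X10 <- X9 -> X12 -> X8 <- X4 -> X6
  P3: X10 <- X9 -> X12 -> X3 <- X6
  P4: X10 <- X9 -> X12 -> X1 <- X11 -> X4 -> X6
  P5: X10 <- X9 -> X12 -> X1 <- X11 -> X6
  P6: X10 <- X9 -> X6
That exhausts the simple backdoor paths. Count: 6.

6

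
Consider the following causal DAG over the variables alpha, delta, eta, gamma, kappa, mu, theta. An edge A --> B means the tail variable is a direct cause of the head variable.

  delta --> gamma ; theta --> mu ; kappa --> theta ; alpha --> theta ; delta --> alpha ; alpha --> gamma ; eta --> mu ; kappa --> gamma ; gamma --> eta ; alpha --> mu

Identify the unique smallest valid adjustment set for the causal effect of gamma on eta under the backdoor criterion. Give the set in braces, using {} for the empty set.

{}

Variables eligible for adjustment (non-descendants of gamma, excluding gamma and eta): {alpha, delta, kappa, theta}.
Backdoor paths from gamma to eta:
  P1: gamma <- delta -> alpha -> theta -> mu <- eta
  P2: gamma <- delta -> alpha -> mu <- eta
  P3: gamma <- kappa -> theta <- alpha -> mu <- eta
  P4: gamma <- kappa -> theta -> mu <- eta
  P5: gamma <- alpha -> theta -> mu <- eta
  P6: gamma <- alpha -> mu <- eta
Each backdoor path contains an unconditioned collider, so every path is already blocked with the empty conditioning set:
  P1: blocked at collider mu (neither it nor any descendant is in the conditioning set).
  P2: blocked at collider mu (neither it nor any descendant is in the conditioning set).
  P3: blocked at collider theta (neither it nor any descendant is in the conditioning set).
  P4: blocked at collider mu (neither it nor any descendant is in the conditioning set).
  P5: blocked at collider mu (neither it nor any descendant is in the conditioning set).
  P6: blocked at collider mu (neither it nor any descendant is in the conditioning set).
The empty set is therefore the unique smallest valid set.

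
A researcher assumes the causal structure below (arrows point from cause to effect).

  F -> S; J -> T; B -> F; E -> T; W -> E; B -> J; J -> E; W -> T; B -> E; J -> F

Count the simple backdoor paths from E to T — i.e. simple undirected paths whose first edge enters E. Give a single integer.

4

A backdoor path from E to T is any simple undirected path whose first edge points into E (i.e. leaves E via a parent).
Parents of E: {B, J, W}.
Enumerating:
  P1: E <- W -> T
  P2: E <- B -> J -> T
  P3: E <- B -> F <- J -> T
  P4: E <- J -> T
That exhausts the simple backdoor paths. Count: 4.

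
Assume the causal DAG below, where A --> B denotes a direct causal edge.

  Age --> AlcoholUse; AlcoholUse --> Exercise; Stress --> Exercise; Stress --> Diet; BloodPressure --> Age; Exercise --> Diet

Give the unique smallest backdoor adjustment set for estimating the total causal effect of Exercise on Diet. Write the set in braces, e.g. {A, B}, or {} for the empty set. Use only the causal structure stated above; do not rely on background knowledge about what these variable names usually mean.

{Stress}

Variables eligible for adjustment (non-descendants of Exercise, excluding Exercise and Diet): {Age, AlcoholUse, BloodPressure, Stress}.
Backdoor paths from Exercise to Diet:
  P1: Exercise <- Stress -> Diet
The empty set is not sufficient: P1 (Exercise <- Stress -> Diet) has no collider blocking it and no conditioned non-collider, so it is open.
Try {Stress}:
  P1: blocked at fork node Stress ∈ conditioning set.
{Stress} contains no descendant of Exercise and blocks every backdoor path.
No other singleton works — e.g. {BloodPressure} leaves P1 open — so {Stress} is the unique smallest valid adjustment set.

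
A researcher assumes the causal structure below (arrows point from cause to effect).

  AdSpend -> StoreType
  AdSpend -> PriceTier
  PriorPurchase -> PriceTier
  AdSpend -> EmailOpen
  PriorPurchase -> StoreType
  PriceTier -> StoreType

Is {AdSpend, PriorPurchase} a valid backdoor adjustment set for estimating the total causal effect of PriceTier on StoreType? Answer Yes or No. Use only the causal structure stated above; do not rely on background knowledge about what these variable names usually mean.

Yes

Backdoor paths from PriceTier to StoreType (paths whose first edge points into PriceTier):
  P1: PriceTier <- AdSpend -> StoreType
  P2: PriceTier <- PriorPurchase -> StoreType
Condition 1 (no descendant of PriceTier in the set): holds — descendants of PriceTier are {StoreType}; none are in {AdSpend, PriorPurchase}.
Condition 2 (every backdoor path blocked by {AdSpend, PriorPurchase}):
  P1: blocked at fork node AdSpend ∈ conditioning set.
  P2: blocked at fork node PriorPurchase ∈ conditioning set.
{AdSpend, PriorPurchase} satisfies the backdoor criterion.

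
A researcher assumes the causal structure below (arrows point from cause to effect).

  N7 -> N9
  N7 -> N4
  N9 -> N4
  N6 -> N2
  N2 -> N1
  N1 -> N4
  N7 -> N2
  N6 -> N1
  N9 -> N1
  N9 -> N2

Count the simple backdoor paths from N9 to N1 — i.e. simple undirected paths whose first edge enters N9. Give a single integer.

3

A backdoor path from N9 to N1 is any simple undirected path whose first edge points into N9 (i.e. leaves N9 via a parent).
Parents of N9: {N7}.
Enumerating:
  P1: N9 <- N7 -> N2 <- N6 -> N1
  P2: N9 <- N7 -> N2 -> N1
  P3: N9 <- N7 -> N4 <- N1
That exhausts the simple backdoor paths. Count: 3.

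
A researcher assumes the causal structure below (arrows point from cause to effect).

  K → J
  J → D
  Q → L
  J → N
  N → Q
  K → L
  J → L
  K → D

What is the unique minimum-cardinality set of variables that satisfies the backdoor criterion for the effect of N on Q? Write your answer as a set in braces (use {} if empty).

Variables eligible for adjustment (non-descendants of N, excluding N and Q): {D, J, K}.
Backdoor paths from N to Q:
  P1: N <- J <- K -> L <- Q
  P2: N <- J -> D <- K -> L <- Q
  P3: N <- J -> L <- Q
Each backdoor path contains an unconditioned collider, so every path is already blocked with the empty conditioning set:
  P1: blocked at collider L (neither it nor any descendant is in the conditioning set).
  P2: blocked at collider D (neither it nor any descendant is in the conditioning set).
  P3: blocked at collider L (neither it nor any descendant is in the conditioning set).
The empty set is therefore the unique smallest valid set.

{}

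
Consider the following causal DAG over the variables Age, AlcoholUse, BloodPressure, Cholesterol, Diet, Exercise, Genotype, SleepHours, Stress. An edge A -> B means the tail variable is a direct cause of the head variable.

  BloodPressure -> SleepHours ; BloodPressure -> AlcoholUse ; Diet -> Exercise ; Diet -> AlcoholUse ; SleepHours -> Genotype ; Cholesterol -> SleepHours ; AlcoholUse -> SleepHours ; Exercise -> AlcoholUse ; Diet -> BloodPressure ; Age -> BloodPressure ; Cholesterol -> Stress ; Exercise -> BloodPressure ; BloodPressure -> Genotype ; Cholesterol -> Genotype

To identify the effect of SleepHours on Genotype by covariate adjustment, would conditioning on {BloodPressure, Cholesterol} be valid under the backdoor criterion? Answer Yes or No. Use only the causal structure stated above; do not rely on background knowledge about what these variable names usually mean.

Yes

Backdoor paths from SleepHours to Genotype (paths whose first edge points into SleepHours):
  P1: SleepHours <- Cholesterol -> Genotype
  P2: SleepHours <- BloodPressure -> Genotype
  P3: SleepHours <- AlcoholUse <- Diet -> Exercise -> BloodPressure -> Genotype
  P4: SleepHours <- AlcoholUse <- Diet -> BloodPressure -> Genotype
  P5: SleepHours <- AlcoholUse <- Exercise <- Diet -> BloodPressure -> Genotype
  P6: SleepHours <- AlcoholUse <- Exercise -> BloodPressure -> Genotype
  P7: SleepHours <- AlcoholUse <- BloodPressure -> Genotype
Condition 1 (no descendant of SleepHours in the set): holds — descendants of SleepHours are {Genotype}; none are in {BloodPressure, Cholesterol}.
Condition 2 (every backdoor path blocked by {BloodPressure, Cholesterol}):
  P1: blocked at fork node Cholesterol ∈ conditioning set.
  P2: blocked at fork node BloodPressure ∈ conditioning set.
  P3: blocked at chain node BloodPressure ∈ conditioning set.
  P4: blocked at chain node BloodPressure ∈ conditioning set.
  P5: blocked at chain node BloodPressure ∈ conditioning set.
  P6: blocked at chain node BloodPressure ∈ conditioning set.
  P7: blocked at fork node BloodPressure ∈ conditioning set.
{BloodPressure, Cholesterol} satisfies the backdoor criterion.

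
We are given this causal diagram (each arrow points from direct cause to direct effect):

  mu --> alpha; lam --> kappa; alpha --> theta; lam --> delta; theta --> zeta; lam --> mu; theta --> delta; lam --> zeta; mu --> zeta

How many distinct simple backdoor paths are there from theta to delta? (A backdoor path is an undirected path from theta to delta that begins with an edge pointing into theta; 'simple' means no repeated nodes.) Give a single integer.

A backdoor path from theta to delta is any simple undirected path whose first edge points into theta (i.e. leaves theta via a parent).
Parents of theta: {alpha}.
Enumerating:
  P1: theta <- alpha <- mu <- lam -> delta
  P2: theta <- alpha <- mu -> zeta <- lam -> delta
That exhausts the simple backdoor paths. Count: 2.

2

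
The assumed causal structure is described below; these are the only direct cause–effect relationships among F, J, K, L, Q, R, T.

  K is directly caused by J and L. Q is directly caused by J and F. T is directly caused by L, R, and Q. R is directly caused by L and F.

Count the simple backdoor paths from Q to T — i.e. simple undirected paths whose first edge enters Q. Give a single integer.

4

A backdoor path from Q to T is any simple undirected path whose first edge points into Q (i.e. leaves Q via a parent).
Parents of Q: {F, J}.
Enumerating:
  P1: Q <- F -> R <- L -> T
  P2: Q <- F -> R -> T
  P3: Q <- J -> K <- L -> R -> T
  P4: Q <- J -> K <- L -> T
That exhausts the simple backdoor paths. Count: 4.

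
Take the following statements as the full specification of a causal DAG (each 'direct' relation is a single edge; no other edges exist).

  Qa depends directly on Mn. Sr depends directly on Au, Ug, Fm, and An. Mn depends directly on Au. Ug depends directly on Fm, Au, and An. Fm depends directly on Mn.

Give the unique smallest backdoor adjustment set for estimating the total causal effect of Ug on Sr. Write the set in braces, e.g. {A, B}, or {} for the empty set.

{An, Au, Fm}

Variables eligible for adjustment (non-descendants of Ug, excluding Ug and Sr): {An, Au, Fm, Mn, Qa}.
Backdoor paths from Ug to Sr:
  P1: Ug <- Au -> Mn -> Fm -> Sr
  P2: Ug <- Au -> Sr
  P3: Ug <- Fm <- Mn <- Au -> Sr
  P4: Ug <- Fm -> Sr
  P5: Ug <- An -> Sr
The empty set is not sufficient: P1 (Ug <- Au -> Mn -> Fm -> Sr) has no collider blocking it and no conditioned non-collider, so it is open.
Try {An, Au, Fm}:
  P1: blocked at fork node Au ∈ conditioning set.
  P2: blocked at fork node Au ∈ conditioning set.
  P3: blocked at chain node Fm ∈ conditioning set.
  P4: blocked at fork node Fm ∈ conditioning set.
  P5: blocked at fork node An ∈ conditioning set.
{An, Au, Fm} contains no descendant of Ug and blocks every backdoor path.
Every element of {An, Au, Fm} is needed (dropping An leaves P5 open; dropping Au leaves P2 open; dropping Fm leaves P4 open), so no proper subset is valid.
Among all size-3 subsets of the eligible variables, only {An, Au, Fm} blocks every backdoor path, so it is the unique smallest valid adjustment set.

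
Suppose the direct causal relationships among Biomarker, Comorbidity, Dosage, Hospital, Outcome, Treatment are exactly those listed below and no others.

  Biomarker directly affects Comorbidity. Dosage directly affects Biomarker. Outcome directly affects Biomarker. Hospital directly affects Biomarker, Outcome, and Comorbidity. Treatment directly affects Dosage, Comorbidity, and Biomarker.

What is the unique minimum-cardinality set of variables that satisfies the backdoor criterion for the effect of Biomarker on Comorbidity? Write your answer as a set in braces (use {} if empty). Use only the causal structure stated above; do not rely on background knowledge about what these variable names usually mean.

Variables eligible for adjustment (non-descendants of Biomarker, excluding Biomarker and Comorbidity): {Dosage, Hospital, Outcome, Treatment}.
Backdoor paths from Biomarker to Comorbidity:
  P1: Biomarker <- Treatment -> Comorbidity
  P2: Biomarker <- Hospital -> Comorbidity
  P3: Biomarker <- Outcome <- Hospital -> Comorbidity
  P4: Biomarker <- Dosage <- Treatment -> Comorbidity
The empty set is not sufficient: P1 (Biomarker <- Treatment -> Comorbidity) has no collider blocking it and no conditioned non-collider, so it is open.
Try {Hospital, Treatment}:
  P1: blocked at fork node Treatment ∈ conditioning set.
  P2: blocked at fork node Hospital ∈ conditioning set.
  P3: blocked at fork node Hospital ∈ conditioning set.
  P4: blocked at fork node Treatment ∈ conditioning set.
{Hospital, Treatment} contains no descendant of Biomarker and blocks every backdoor path.
Every element of {Hospital, Treatment} is needed (dropping Hospital leaves P2 open; dropping Treatment leaves P1 open), so no proper subset is valid.
Among all size-2 subsets of the eligible variables, only {Hospital, Treatment} blocks every backdoor path, so it is the unique smallest valid adjustment set.

{Hospital, Treatment}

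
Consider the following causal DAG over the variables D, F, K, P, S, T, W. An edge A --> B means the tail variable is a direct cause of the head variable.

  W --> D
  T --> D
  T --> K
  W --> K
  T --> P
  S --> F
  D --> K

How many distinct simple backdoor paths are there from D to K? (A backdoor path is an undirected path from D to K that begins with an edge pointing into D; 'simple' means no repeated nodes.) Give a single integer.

2

A backdoor path from D to K is any simple undirected path whose first edge points into D (i.e. leaves D via a parent).
Parents of D: {T, W}.
Enumerating:
  P1: D <- W -> K
  P2: D <- T -> K
That exhausts the simple backdoor paths. Count: 2.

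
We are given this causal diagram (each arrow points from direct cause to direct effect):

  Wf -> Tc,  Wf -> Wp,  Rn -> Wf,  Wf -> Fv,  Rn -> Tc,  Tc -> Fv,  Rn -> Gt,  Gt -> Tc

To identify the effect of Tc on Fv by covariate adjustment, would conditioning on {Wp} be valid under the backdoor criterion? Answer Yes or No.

No

Backdoor paths from Tc to Fv (paths whose first edge points into Tc):
  P1: Tc <- Rn -> Wf -> Fv
  P2: Tc <- Gt <- Rn -> Wf -> Fv
  P3: Tc <- Wf -> Fv
Condition 1 (no descendant of Tc in the set): holds — descendants of Tc are {Fv}; none are in {Wp}.
Condition 2 (every backdoor path blocked by {Wp}):
  P1: open — no interior node is in the conditioning set.
  P2: open — no interior node is in the conditioning set.
  P3: open — no interior node is in the conditioning set.
{Wp} does not satisfy the backdoor criterion.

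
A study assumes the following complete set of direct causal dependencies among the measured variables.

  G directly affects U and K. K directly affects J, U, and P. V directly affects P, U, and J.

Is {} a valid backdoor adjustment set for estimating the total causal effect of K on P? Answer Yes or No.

Yes

Backdoor paths from K to P (paths whose first edge points into K):
  P1: K <- G -> U <- V -> P
Condition 1 (no descendant of K in the set): holds — descendants of K are {J, P, U}; none are in {}.
Condition 2 (every backdoor path blocked by {}):
  P1: blocked at collider U (neither it nor any descendant is in the conditioning set).
{} satisfies the backdoor criterion.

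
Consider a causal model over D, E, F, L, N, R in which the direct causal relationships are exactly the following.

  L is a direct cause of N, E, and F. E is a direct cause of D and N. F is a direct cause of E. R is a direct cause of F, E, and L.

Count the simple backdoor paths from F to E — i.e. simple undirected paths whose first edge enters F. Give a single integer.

A backdoor path from F to E is any simple undirected path whose first edge points into F (i.e. leaves F via a parent).
Parents of F: {L, R}.
Enumerating:
  P1: F <- R -> L -> E
  P2: F <- R -> L -> N <- E
  P3: F <- R -> E
  P4: F <- L <- R -> E
  P5: F <- L -> E
  P6: F <- L -> N <- E
That exhausts the simple backdoor paths. Count: 6.

6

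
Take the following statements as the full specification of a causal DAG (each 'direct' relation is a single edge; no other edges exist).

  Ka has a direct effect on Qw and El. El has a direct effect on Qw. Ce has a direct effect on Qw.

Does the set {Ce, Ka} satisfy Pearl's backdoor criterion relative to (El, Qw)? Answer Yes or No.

Yes

Backdoor paths from El to Qw (paths whose first edge points into El):
  P1: El <- Ka -> Qw
Condition 1 (no descendant of El in the set): holds — descendants of El are {Qw}; none are in {Ce, Ka}.
Condition 2 (every backdoor path blocked by {Ce, Ka}):
  P1: blocked at fork node Ka ∈ conditioning set.
{Ce, Ka} satisfies the backdoor criterion.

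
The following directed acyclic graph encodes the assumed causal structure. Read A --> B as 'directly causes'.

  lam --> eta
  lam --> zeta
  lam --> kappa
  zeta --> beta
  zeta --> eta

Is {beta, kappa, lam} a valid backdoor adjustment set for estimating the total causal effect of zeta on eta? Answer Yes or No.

No

Backdoor paths from zeta to eta (paths whose first edge points into zeta):
  P1: zeta <- lam -> eta
Condition 1 (no descendant of zeta in the set): FAILS — beta is a descendant of zeta.
Condition 2 (every backdoor path blocked by {beta, kappa, lam}):
  P1: blocked at fork node lam ∈ conditioning set.
{beta, kappa, lam} does not satisfy the backdoor criterion.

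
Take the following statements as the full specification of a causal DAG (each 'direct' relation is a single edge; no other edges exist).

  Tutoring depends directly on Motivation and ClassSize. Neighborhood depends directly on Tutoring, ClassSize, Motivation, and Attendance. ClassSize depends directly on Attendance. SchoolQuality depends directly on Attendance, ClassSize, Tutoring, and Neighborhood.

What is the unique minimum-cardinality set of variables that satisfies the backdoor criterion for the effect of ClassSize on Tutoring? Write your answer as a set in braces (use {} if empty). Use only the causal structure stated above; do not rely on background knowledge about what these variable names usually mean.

{}

Variables eligible for adjustment (non-descendants of ClassSize, excluding ClassSize and Tutoring): {Attendance, Motivation}.
Backdoor paths from ClassSize to Tutoring:
  P1: ClassSize <- Attendance -> Neighborhood <- Motivation -> Tutoring
  P2: ClassSize <- Attendance -> Neighborhood <- Tutoring
  P3: ClassSize <- Attendance -> Neighborhood -> SchoolQuality <- Tutoring
  P4: ClassSize <- Attendance -> SchoolQuality <- Tutoring
  P5: ClassSize <- Attendance -> SchoolQuality <- Neighborhood <- Motivation -> Tutoring
  P6: ClassSize <- Attendance -> SchoolQuality <- Neighborhood <- Tutoring
Each backdoor path contains an unconditioned collider, so every path is already blocked with the empty conditioning set:
  P1: blocked at collider Neighborhood (neither it nor any descendant is in the conditioning set).
  P2: blocked at collider Neighborhood (neither it nor any descendant is in the conditioning set).
  P3: blocked at collider SchoolQuality (neither it nor any descendant is in the conditioning set).
  P4: blocked at collider SchoolQuality (neither it nor any descendant is in the conditioning set).
  P5: blocked at collider SchoolQuality (neither it nor any descendant is in the conditioning set).
  P6: blocked at collider SchoolQuality (neither it nor any descendant is in the conditioning set).
The empty set is therefore the unique smallest valid set.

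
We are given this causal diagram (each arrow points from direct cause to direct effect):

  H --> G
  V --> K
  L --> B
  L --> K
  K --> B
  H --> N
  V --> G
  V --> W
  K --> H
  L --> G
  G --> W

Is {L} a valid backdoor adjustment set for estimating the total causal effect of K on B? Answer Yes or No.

Yes

Backdoor paths from K to B (paths whose first edge points into K):
  P1: K <- V -> G <- L -> B
  P2: K <- V -> W <- G <- L -> B
  P3: K <- L -> B
Condition 1 (no descendant of K in the set): holds — descendants of K are {B, G, H, N, W}; none are in {L}.
Condition 2 (every backdoor path blocked by {L}):
  P1: blocked at collider G (neither it nor any descendant is in the conditioning set).
  P2: blocked at collider W (neither it nor any descendant is in the conditioning set).
  P3: blocked at fork node L ∈ conditioning set.
{L} satisfies the backdoor criterion.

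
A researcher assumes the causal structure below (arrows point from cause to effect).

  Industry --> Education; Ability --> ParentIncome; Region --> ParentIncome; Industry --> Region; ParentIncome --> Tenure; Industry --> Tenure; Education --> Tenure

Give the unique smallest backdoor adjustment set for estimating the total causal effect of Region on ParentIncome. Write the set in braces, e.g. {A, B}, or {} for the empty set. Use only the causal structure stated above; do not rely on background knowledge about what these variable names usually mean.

Variables eligible for adjustment (non-descendants of Region, excluding Region and ParentIncome): {Ability, Education, Industry}.
Backdoor paths from Region to ParentIncome:
  P1: Region <- Industry -> Education -> Tenure <- ParentIncome
  P2: Region <- Industry -> Tenure <- ParentIncome
Each backdoor path contains an unconditioned collider, so every path is already blocked with the empty conditioning set:
  P1: blocked at collider Tenure (neither it nor any descendant is in the conditioning set).
  P2: blocked at collider Tenure (neither it nor any descendant is in the conditioning set).
The empty set is therefore the unique smallest valid set.

{}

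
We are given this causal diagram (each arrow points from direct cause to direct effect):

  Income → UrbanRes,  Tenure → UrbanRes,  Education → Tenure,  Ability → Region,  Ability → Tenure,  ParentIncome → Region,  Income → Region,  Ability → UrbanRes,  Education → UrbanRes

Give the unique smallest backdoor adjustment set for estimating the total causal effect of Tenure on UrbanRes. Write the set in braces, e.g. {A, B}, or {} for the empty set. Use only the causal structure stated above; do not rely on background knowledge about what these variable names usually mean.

Variables eligible for adjustment (non-descendants of Tenure, excluding Tenure and UrbanRes): {Ability, Education, Income, ParentIncome, Region}.
Backdoor paths from Tenure to UrbanRes:
  P1: Tenure <- Education -> UrbanRes
  P2: Tenure <- Ability -> Region <- Income -> UrbanRes
  P3: Tenure <- Ability -> UrbanRes
The empty set is not sufficient: P1 (Tenure <- Education -> UrbanRes) has no collider blocking it and no conditioned non-collider, so it is open.
Try {Ability, Education}:
  P1: blocked at fork node Education ∈ conditioning set.
  P2: blocked at fork node Ability ∈ conditioning set.
  P3: blocked at fork node Ability ∈ conditioning set.
{Ability, Education} contains no descendant of Tenure and blocks every backdoor path.
Every element of {Ability, Education} is needed (dropping Ability leaves P3 open; dropping Education leaves P1 open), so no proper subset is valid.
Among all size-2 subsets of the eligible variables, only {Ability, Education} blocks every backdoor path, so it is the unique smallest valid adjustment set.

{Ability, Education}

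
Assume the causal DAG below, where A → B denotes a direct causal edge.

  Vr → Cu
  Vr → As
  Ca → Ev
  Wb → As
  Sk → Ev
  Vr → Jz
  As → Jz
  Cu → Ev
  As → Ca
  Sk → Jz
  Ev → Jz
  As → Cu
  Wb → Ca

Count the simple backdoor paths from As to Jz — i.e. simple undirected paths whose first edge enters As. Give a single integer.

6

A backdoor path from As to Jz is any simple undirected path whose first edge points into As (i.e. leaves As via a parent).
Parents of As: {Vr, Wb}.
Enumerating:
  P1: As <- Wb -> Ca -> Ev <- Sk -> Jz
  P2: As <- Wb -> Ca -> Ev <- Cu <- Vr -> Jz
  P3: As <- Wb -> Ca -> Ev -> Jz
  P4: As <- Vr -> Cu -> Ev <- Sk -> Jz
  P5: As <- Vr -> Cu -> Ev -> Jz
  P6: As <- Vr -> Jz
That exhausts the simple backdoor paths. Count: 6.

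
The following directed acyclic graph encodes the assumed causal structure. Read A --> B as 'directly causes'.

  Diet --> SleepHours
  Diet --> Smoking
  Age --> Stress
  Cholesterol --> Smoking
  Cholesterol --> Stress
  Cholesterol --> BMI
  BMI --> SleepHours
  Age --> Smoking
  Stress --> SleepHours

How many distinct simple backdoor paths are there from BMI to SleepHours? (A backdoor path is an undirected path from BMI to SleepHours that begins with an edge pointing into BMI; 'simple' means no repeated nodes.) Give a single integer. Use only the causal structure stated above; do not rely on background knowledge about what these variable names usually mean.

4

A backdoor path from BMI to SleepHours is any simple undirected path whose first edge points into BMI (i.e. leaves BMI via a parent).
Parents of BMI: {Cholesterol}.
Enumerating:
  P1: BMI <- Cholesterol -> Smoking <- Age -> Stress -> SleepHours
  P2: BMI <- Cholesterol -> Smoking <- Diet -> SleepHours
  P3: BMI <- Cholesterol -> Stress <- Age -> Smoking <- Diet -> SleepHours
  P4: BMI <- Cholesterol -> Stress -> SleepHours
That exhausts the simple backdoor paths. Count: 4.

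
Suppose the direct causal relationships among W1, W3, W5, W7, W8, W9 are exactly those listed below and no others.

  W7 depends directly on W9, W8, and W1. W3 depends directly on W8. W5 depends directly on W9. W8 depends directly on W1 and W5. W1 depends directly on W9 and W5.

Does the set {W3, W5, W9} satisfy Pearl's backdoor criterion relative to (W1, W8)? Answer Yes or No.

No

Backdoor paths from W1 to W8 (paths whose first edge points into W1):
  P1: W1 <- W9 -> W5 -> W8
  P2: W1 <- W9 -> W7 <- W8
  P3: W1 <- W5 <- W9 -> W7 <- W8
  P4: W1 <- W5 -> W8
Condition 1 (no descendant of W1 in the set): FAILS — W3 is a descendant of W1.
Condition 2 (every backdoor path blocked by {W3, W5, W9}):
  P1: blocked at fork node W9 ∈ conditioning set.
  P2: blocked at fork node W9 ∈ conditioning set.
  P3: blocked at chain node W5 ∈ conditioning set.
  P4: blocked at fork node W5 ∈ conditioning set.
{W3, W5, W9} does not satisfy the backdoor criterion.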